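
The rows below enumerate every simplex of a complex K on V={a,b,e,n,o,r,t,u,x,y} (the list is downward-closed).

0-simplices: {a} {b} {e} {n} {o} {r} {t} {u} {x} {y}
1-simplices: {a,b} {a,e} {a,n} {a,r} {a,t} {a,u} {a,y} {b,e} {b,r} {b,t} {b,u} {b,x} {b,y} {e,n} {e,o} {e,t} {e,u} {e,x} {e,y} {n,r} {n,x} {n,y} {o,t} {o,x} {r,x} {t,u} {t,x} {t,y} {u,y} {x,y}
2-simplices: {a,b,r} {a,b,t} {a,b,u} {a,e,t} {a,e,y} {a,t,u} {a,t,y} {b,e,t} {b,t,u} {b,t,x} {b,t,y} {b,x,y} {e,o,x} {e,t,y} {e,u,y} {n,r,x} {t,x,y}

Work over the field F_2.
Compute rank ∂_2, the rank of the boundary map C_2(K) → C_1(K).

n_0=10 n_1=30 n_2=17  [Z2]
∂1: piv[ab,ae,an,ar,at,au,ay,bx,eo] rk=9  ker:be,br,bt,bu,by,en,et,eu,ex,ey,nr,nx,ny,ot,ox,rx,tu,tx,ty,uy,xy
∂2: piv[abr,abt,abu,aet,aey,atu,aty,bet,btx,bty,bxy,eox,euy,nrx] rk=14  ker:btu,ety,txy
rk∂_2=14

rank∂_2=14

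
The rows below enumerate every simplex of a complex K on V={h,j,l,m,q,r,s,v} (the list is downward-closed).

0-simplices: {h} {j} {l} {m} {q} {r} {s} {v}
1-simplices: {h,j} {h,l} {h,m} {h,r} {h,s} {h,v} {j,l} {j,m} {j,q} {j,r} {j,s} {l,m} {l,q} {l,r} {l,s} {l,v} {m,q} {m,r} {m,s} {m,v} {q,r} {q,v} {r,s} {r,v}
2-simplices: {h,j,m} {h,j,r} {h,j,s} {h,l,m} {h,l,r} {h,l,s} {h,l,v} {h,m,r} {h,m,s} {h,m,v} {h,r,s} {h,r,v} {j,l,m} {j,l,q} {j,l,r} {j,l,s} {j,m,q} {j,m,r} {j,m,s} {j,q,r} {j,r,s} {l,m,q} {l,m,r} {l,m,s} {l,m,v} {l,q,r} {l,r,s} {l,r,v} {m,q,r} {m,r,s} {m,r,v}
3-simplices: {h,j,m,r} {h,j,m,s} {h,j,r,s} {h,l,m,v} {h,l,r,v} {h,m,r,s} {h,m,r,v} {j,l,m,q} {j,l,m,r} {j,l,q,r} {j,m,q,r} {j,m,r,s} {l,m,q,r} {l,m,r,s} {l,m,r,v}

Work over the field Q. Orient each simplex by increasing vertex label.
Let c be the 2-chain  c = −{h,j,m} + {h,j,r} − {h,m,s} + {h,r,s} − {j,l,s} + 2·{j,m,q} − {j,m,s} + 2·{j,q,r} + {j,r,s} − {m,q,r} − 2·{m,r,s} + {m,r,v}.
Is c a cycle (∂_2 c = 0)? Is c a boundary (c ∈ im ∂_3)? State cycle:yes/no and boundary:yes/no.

cycle:no boundary:no

n_0=8 n_1=24 n_2=31 n_3=15  [Q]
∂1: piv[hj,hl,hm,hr,hs,hv,jq] rk=7  ker:jl,jm,jr,js,lm,lq,lr,ls,lv,mq,mr,ms,mv,qr,qv,rs,rv
∂2: piv[hjm,hjr,hjs,hlm,hlr,hls,hlv,hmr,hms,hmv,hrs,hrv,jlm,jlq,jmq,jqr] rk=16  ker:jlr,jls,jmr,jms,jrs,lmq,lmr,lms,lmv,lqr,lrs,lrv,mqr,mrs,mrv
∂3: piv[hjmr,hjms,hjrs,hlmv,hlrv,hmrs,hmrv,jlmq,jlmr,jlqr,jmqr,lmrs,lmrv] rk=13  ker:jmrs,lmqr
∂2c = −{j,l} + {j,s} − {l,s} + {m,q} − {m,v} + {q,r} + {r,v}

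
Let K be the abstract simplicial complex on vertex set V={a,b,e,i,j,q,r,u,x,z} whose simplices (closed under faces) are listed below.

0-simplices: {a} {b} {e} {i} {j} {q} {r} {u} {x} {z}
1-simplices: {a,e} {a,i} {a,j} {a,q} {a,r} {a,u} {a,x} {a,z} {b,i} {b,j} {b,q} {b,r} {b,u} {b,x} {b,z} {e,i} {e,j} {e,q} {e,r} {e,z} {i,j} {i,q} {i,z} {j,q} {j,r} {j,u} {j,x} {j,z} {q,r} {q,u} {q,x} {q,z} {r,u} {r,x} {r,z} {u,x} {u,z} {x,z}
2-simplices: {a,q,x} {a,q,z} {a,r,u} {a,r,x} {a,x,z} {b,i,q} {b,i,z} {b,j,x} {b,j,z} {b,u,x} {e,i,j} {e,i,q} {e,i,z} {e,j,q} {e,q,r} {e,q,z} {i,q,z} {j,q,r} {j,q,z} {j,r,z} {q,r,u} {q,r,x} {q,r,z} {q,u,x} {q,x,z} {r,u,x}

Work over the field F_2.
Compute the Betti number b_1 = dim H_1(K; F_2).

b_1=7

n_0=10 n_1=38 n_2=26  [Z2]
∂1: piv[ae,ai,aj,aq,ar,au,ax,az,bi] rk=9  ker:bj,bq,br,bu,bx,bz,ei,ej,eq,er,ez,ij,iq,iz,jq,jr,ju,jx,jz,qr,qu,qx,qz,ru,rx,rz,ux,uz,xz
∂2: piv[aqx,aqz,aru,arx,axz,biq,biz,bjx,bjz,bux,eij,eiq,eiz,ejq,eqr,eqz,jqr,jqz,jrz,qru,qrx,qux] rk=22  ker:iqz,qrz,qxz,rux
b_1=(38−9)−22=7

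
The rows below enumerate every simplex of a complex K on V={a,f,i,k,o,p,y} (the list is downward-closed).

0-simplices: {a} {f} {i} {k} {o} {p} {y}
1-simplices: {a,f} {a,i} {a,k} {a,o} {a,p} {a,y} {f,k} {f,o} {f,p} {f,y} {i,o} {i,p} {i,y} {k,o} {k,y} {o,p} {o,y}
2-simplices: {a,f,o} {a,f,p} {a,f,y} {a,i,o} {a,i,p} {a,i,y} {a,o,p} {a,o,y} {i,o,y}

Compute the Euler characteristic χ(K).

χ(K)=-1

n_0=7 n_1=17 n_2=9
χ=+7−17+9=-1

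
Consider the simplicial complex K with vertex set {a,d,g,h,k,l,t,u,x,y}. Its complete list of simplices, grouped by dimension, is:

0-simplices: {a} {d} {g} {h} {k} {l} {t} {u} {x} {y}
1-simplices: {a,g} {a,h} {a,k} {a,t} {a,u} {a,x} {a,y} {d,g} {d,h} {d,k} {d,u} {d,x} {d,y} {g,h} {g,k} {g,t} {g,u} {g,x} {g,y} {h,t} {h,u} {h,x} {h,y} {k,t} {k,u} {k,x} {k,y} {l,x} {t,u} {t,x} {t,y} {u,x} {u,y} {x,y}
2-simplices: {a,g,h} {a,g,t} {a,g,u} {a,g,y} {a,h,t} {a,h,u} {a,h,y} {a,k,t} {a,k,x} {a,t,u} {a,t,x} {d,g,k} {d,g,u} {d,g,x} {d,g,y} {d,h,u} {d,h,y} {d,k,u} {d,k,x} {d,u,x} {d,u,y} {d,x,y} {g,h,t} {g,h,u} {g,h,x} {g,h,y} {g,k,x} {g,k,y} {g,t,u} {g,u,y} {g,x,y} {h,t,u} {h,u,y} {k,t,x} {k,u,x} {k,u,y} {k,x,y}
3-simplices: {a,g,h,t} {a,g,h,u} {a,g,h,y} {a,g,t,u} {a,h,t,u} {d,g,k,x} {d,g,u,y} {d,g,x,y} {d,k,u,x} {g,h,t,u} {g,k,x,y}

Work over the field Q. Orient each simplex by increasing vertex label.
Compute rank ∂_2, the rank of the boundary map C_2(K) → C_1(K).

rank∂_2=23

n_0=10 n_1=34 n_2=37 n_3=11  [Q]
∂1: piv[ag,ah,ak,at,au,ax,ay,dg,lx] rk=9  ker:dh,dk,du,dx,dy,gh,gk,gt,gu,gx,gy,ht,hu,hx,hy,kt,ku,kx,ky,tu,tx,ty,ux,uy,xy
∂2: piv[agh,agt,agu,agy,aht,ahu,ahy,akt,akx,atu,atx,dgk,dgu,dgx,dgy,dhu,dku,dkx,dux,duy,dxy,ghx,gky] rk=23  ker:dhy,ght,ghu,ghy,gkx,gtu,guy,gxy,htu,huy,ktx,kux,kuy,kxy
∂3: piv[aght,aghu,aghy,agtu,ahtu,dgkx,dguy,dgxy,dkux,gkxy] rk=10  ker:ghtu
rk∂_2=23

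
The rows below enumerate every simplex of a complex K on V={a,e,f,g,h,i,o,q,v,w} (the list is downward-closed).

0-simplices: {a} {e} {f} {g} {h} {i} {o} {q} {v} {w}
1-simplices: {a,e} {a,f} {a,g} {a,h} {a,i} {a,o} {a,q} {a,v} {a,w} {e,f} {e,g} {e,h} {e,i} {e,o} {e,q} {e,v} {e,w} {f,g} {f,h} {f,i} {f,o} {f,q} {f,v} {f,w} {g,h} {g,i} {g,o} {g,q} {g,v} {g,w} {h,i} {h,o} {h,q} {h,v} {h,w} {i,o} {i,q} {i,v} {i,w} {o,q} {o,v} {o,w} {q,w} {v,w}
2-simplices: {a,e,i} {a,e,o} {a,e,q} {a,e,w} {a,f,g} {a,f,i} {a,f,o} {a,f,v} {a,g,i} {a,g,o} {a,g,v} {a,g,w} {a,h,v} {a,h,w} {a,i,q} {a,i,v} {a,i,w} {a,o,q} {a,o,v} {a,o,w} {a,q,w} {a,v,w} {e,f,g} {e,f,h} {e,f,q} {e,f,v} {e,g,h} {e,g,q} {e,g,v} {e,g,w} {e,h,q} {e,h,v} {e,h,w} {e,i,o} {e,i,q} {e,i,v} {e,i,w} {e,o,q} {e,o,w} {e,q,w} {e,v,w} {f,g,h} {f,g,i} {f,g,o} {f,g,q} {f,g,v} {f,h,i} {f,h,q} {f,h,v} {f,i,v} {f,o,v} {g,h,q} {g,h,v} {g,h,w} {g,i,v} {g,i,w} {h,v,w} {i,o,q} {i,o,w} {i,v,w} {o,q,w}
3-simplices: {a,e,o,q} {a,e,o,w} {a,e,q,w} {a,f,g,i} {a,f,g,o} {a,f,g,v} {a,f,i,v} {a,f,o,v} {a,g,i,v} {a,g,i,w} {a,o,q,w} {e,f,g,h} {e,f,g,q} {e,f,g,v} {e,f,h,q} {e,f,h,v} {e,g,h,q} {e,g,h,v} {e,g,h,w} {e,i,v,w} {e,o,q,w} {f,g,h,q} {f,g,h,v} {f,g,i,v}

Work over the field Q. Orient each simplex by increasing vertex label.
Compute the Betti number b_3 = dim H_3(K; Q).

b_3=4

n_0=10 n_1=44 n_2=61 n_3=24  [Q]
∂1: piv[ae,af,ag,ah,ai,ao,aq,av,aw] rk=9  ker:ef,eg,eh,ei,eo,eq,ev,ew,fg,fh,fi,fo,fq,fv,fw,gh,gi,go,gq,gv,gw,hi,ho,hq,hv,hw,io,iq,iv,iw,oq,ov,ow,qw,vw
∂2: piv[aei,aeo,aeq,aew,afg,afi,afo,afv,agi,ago,agv,agw,ahv,ahw,aiq,aiv,aiw,aoq,aov,aow,aqw,avw,efg,efh,efq,efv,egh,egq,egw,ehq,ehv,eio,fhi] rk=33  ker:egv,ehw,eiq,eiv,eiw,eoq,eow,eqw,evw,fgh,fgi,fgo,fgq,fgv,fhq,fhv,fiv,fov,ghq,ghv,ghw,giv,giw,hvw,ioq,iow,ivw,oqw
∂3: piv[aeoq,aeow,aeqw,afgi,afgo,afgv,afiv,afov,agiv,agiw,aoqw,efgh,efgq,efgv,efhq,efhv,eghq,eghv,eghw,eivw] rk=20  ker:eoqw,fghq,fghv,fgiv
b_3=(24−20)−0=4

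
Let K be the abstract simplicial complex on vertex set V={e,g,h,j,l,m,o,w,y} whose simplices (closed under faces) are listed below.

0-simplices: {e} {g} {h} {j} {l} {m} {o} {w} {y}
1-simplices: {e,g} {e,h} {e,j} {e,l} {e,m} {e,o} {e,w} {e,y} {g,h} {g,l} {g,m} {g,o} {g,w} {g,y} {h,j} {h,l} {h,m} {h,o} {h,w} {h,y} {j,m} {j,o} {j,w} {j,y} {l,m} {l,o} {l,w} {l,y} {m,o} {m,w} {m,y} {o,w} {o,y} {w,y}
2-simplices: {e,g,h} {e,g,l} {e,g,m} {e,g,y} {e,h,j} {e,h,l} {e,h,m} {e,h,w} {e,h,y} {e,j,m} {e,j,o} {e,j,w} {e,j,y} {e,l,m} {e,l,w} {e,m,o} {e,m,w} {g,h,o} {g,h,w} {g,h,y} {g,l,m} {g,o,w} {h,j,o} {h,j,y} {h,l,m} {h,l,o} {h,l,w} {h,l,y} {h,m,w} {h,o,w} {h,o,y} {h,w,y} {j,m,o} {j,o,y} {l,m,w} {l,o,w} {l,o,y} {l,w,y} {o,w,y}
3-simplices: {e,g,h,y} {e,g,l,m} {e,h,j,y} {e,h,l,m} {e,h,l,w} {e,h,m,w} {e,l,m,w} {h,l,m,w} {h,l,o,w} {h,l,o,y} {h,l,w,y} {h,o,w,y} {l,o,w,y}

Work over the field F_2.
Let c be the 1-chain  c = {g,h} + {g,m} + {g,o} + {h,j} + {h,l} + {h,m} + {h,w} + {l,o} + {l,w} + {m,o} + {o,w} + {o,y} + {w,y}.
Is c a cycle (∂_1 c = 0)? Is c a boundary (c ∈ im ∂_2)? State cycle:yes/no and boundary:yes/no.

n_0=9 n_1=34 n_2=39 n_3=13  [Z2]
∂1: piv[eg,eh,ej,el,em,eo,ew,ey] rk=8  ker:gh,gl,gm,go,gw,gy,hj,hl,hm,ho,hw,hy,jm,jo,jw,jy,lm,lo,lw,ly,mo,mw,my,ow,oy,wy
∂2: piv[egh,egl,egm,egy,ehj,ehl,ehm,ehw,ehy,ejm,ejo,ejw,ejy,elm,elw,emo,emw,gho,ghw,gow,hjo,hlo,hly,hoy,hwy] rk=25  ker:ghy,glm,hjy,hlm,hlw,hmw,how,jmo,joy,lmw,low,loy,lwy,owy
∂3: piv[eghy,eglm,ehjy,ehlm,ehlw,ehmw,elmw,hlow,hloy,hlwy,howy] rk=11  ker:hlmw,lowy
∂1c = {g} + {h} + {j} + {l} + {m} + {o}

cycle:no boundary:no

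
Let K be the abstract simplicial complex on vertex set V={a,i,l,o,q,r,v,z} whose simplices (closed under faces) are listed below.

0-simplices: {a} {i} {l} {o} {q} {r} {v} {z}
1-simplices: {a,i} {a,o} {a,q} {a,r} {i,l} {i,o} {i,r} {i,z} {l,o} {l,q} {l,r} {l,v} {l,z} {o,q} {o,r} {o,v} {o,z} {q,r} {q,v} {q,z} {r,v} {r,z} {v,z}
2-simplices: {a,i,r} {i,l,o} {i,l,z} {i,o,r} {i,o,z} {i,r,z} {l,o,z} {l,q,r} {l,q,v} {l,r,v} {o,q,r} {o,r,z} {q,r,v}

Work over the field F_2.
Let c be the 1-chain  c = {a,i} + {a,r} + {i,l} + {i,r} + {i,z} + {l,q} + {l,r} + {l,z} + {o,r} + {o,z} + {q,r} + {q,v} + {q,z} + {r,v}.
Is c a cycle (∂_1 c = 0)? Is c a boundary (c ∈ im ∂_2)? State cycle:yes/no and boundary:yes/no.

n_0=8 n_1=23 n_2=13  [Z2]
∂1: piv[ai,ao,aq,ar,il,iz,lv] rk=7  ker:io,ir,lo,lq,lr,lz,oq,or,ov,oz,qr,qv,qz,rv,rz,vz
∂2: piv[air,ilo,ilz,ior,ioz,irz,lqr,lqv,lrv,oqr] rk=10  ker:loz,orz,qrv
∂1c = 0
c vs im∂2: residual ≠ 0 ⇒ not boundary

cycle:yes boundary:no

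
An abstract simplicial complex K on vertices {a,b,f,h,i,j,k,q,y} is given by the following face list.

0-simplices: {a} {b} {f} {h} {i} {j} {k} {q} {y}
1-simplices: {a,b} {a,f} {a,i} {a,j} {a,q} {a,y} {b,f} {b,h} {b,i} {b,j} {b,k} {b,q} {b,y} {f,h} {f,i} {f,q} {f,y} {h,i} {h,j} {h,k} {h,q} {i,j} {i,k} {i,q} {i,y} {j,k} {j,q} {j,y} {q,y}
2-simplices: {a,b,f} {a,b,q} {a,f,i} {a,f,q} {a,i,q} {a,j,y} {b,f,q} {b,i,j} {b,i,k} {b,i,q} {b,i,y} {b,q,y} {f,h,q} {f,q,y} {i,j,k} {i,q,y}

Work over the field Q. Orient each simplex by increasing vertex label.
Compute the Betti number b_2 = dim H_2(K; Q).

b_2=2

n_0=9 n_1=29 n_2=16  [Q]
∂1: piv[ab,af,ai,aj,aq,ay,bh,bk] rk=8  ker:bf,bi,bj,bq,by,fh,fi,fq,fy,hi,hj,hk,hq,ij,ik,iq,iy,jk,jq,jy,qy
∂2: piv[abf,abq,afi,afq,aiq,ajy,bij,bik,biq,biy,bqy,fhq,fqy,ijk] rk=14  ker:bfq,iqy
b_2=(16−14)−0=2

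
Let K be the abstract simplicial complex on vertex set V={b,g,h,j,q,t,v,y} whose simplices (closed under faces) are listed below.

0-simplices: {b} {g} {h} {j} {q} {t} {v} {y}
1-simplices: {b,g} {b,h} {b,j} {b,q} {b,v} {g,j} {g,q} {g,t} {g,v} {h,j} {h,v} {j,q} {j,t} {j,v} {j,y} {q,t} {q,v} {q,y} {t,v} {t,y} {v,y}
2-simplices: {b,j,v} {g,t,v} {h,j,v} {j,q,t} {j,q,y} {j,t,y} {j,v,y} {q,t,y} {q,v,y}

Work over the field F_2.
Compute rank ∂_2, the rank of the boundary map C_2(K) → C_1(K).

rank∂_2=8

n_0=8 n_1=21 n_2=9  [Z2]
∂1: piv[bg,bh,bj,bq,bv,gt,jy] rk=7  ker:gj,gq,gv,hj,hv,jq,jt,jv,qt,qv,qy,tv,ty,vy
∂2: piv[bjv,gtv,hjv,jqt,jqy,jty,jvy,qvy] rk=8  ker:qty
rk∂_2=8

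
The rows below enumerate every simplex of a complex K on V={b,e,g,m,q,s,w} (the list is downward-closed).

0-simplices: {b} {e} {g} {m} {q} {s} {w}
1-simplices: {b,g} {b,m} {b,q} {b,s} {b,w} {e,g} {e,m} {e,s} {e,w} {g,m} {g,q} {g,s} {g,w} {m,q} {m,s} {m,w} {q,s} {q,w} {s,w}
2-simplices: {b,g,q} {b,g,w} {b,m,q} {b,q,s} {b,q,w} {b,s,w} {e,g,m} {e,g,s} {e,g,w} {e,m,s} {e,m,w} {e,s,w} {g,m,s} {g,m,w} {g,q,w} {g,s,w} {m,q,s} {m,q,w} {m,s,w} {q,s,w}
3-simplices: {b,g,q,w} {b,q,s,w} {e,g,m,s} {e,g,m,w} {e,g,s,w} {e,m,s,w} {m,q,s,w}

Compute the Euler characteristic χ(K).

n_0=7 n_1=19 n_2=20 n_3=7
χ=+7−19+20−7=1

χ(K)=1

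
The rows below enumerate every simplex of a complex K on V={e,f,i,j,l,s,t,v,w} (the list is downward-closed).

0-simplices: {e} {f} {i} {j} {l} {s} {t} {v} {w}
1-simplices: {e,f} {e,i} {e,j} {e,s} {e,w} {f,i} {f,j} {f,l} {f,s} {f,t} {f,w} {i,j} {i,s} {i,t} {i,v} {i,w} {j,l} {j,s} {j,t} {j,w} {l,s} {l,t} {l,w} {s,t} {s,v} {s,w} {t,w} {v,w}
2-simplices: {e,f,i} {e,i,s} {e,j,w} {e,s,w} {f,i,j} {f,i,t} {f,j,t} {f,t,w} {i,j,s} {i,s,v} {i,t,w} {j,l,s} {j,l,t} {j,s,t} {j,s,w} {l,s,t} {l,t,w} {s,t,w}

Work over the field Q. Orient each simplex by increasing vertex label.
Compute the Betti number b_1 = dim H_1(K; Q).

b_1=3

n_0=9 n_1=28 n_2=18  [Q]
∂1: piv[ef,ei,ej,es,ew,fl,ft,iv] rk=8  ker:fi,fj,fs,fw,ij,is,it,iw,jl,js,jt,jw,ls,lt,lw,st,sv,sw,tw,vw
∂2: piv[efi,eis,ejw,esw,fij,fit,fjt,ftw,ijs,isv,itw,jls,jlt,jst,jsw,ltw,stw] rk=17  ker:lst
b_1=(28−8)−17=3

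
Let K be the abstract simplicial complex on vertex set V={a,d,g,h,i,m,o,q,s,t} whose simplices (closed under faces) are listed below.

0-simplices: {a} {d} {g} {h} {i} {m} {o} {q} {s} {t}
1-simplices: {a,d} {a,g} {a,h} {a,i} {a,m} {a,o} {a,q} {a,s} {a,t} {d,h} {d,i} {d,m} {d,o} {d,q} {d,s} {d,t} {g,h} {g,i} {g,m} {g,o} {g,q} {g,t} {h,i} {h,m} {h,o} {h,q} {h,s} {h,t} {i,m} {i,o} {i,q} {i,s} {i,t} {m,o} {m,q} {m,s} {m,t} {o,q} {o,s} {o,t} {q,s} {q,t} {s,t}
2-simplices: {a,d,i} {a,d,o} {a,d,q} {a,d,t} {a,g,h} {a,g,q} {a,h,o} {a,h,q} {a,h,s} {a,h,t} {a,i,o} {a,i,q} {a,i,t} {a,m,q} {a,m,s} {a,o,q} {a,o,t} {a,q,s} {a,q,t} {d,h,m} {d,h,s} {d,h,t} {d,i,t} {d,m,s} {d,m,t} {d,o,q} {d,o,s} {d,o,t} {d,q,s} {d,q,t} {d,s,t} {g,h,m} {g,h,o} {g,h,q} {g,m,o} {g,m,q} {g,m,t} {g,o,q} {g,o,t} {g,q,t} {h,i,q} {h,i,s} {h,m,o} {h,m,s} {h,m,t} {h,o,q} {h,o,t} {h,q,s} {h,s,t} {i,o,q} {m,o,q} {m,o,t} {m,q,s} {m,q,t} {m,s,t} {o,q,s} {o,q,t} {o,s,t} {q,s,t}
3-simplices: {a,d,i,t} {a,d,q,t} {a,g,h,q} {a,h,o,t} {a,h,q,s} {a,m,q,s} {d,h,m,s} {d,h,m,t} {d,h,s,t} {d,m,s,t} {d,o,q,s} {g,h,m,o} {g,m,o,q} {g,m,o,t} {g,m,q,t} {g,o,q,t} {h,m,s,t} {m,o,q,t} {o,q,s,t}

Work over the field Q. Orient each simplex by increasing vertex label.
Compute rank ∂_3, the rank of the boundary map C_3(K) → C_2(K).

n_0=10 n_1=43 n_2=59 n_3=19  [Q]
∂1: piv[ad,ag,ah,ai,am,ao,aq,as,at] rk=9  ker:dh,di,dm,do,dq,ds,dt,gh,gi,gm,go,gq,gt,hi,hm,ho,hq,hs,ht,im,io,iq,is,it,mo,mq,ms,mt,oq,os,ot,qs,qt,st
∂2: piv[adi,ado,adq,adt,agh,agq,aho,ahq,ahs,aht,aio,aiq,ait,amq,ams,aoq,aot,aqs,aqt,dhm,dhs,dht,dms,dmt,dos,dst,ghm,gho,gmo,gmt,hiq,his] rk=32  ker:dit,doq,dot,dqs,dqt,ghq,gmq,goq,got,gqt,hmo,hms,hmt,hoq,hot,hqs,hst,ioq,moq,mot,mqs,mqt,mst,oqs,oqt,ost,qst
∂3: piv[adit,adqt,aghq,ahot,ahqs,amqs,dhms,dhmt,dhst,dmst,doqs,ghmo,gmoq,gmot,gmqt,goqt,oqst] rk=17  ker:hmst,moqt
rk∂_3=17

rank∂_3=17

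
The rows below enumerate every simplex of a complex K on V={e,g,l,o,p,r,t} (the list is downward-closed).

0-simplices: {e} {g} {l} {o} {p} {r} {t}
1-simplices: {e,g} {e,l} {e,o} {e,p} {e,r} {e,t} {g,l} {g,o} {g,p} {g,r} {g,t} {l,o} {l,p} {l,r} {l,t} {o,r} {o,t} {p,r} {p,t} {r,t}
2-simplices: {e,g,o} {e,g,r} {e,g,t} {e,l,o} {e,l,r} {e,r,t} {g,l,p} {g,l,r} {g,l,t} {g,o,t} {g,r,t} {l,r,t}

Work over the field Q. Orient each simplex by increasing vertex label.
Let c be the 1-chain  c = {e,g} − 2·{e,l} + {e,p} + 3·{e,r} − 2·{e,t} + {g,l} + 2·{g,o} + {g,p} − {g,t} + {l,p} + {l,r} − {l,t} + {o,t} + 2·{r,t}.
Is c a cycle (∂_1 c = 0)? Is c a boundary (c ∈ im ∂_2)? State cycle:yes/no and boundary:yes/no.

n_0=7 n_1=20 n_2=12  [Q]
∂1: piv[eg,el,eo,ep,er,et] rk=6  ker:gl,go,gp,gr,gt,lo,lp,lr,lt,or,ot,pr,pt,rt
∂2: piv[ego,egr,egt,elo,elr,ert,glp,glr,glt,got] rk=10  ker:grt,lrt
∂1c = −{e} − 2·{g} − 2·{l} + {o} + 3·{p} + 2·{r} − {t}

cycle:no boundary:no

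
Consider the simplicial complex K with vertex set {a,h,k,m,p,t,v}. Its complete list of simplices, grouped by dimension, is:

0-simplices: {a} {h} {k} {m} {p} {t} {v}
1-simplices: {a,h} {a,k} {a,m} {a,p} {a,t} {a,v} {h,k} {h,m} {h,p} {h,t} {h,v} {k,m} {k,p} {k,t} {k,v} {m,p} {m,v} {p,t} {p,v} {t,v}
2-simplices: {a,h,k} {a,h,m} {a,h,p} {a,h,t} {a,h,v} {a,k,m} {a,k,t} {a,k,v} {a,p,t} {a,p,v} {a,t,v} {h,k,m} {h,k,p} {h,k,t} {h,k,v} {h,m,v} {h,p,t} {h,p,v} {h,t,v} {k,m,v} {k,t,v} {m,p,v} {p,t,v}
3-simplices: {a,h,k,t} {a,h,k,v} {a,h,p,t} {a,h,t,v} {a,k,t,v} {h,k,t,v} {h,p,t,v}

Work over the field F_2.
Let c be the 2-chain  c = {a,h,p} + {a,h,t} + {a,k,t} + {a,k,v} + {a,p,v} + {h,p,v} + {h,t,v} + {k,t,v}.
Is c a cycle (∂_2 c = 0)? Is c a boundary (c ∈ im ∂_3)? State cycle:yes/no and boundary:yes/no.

n_0=7 n_1=20 n_2=23 n_3=7  [Z2]
∂1: piv[ah,ak,am,ap,at,av] rk=6  ker:hk,hm,hp,ht,hv,km,kp,kt,kv,mp,mv,pt,pv,tv
∂2: piv[ahk,ahm,ahp,aht,ahv,akm,akt,akv,apt,apv,atv,hkp,hmv,mpv] rk=14  ker:hkm,hkt,hkv,hpt,hpv,htv,kmv,ktv,ptv
∂3: piv[ahkt,ahkv,ahpt,ahtv,aktv,hptv] rk=6  ker:hktv
∂2c = 0
c vs im∂3: residual ≠ 0 ⇒ not boundary

cycle:yes boundary:no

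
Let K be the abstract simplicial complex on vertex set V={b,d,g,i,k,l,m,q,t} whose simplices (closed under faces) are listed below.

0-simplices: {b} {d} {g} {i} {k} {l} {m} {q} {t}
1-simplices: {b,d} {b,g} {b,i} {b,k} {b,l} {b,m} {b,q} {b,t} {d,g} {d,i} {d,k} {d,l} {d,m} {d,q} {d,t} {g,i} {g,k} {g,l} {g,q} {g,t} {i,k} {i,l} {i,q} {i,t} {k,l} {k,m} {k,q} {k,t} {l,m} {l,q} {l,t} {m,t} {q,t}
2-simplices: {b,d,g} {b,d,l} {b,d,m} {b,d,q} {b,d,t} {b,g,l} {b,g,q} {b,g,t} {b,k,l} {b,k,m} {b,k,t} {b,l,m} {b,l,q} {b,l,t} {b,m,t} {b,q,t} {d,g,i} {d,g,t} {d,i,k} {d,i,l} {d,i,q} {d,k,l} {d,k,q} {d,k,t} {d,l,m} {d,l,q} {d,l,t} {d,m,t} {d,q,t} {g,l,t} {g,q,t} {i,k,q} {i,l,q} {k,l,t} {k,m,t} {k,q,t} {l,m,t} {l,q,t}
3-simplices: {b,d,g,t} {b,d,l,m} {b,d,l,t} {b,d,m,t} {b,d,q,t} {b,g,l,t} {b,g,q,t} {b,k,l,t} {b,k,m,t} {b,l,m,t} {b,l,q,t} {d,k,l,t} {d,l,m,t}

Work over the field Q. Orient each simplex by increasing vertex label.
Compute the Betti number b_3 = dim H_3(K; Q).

b_3=1

n_0=9 n_1=33 n_2=38 n_3=13  [Q]
∂1: piv[bd,bg,bi,bk,bl,bm,bq,bt] rk=8  ker:dg,di,dk,dl,dm,dq,dt,gi,gk,gl,gq,gt,ik,il,iq,it,kl,km,kq,kt,lm,lq,lt,mt,qt
∂2: piv[bdg,bdl,bdm,bdq,bdt,bgl,bgq,bgt,bkl,bkm,bkt,blm,blq,blt,bmt,bqt,dgi,dik,dil,diq,dkl,dkq] rk=22  ker:dgt,dkt,dlm,dlq,dlt,dmt,dqt,glt,gqt,ikq,ilq,klt,kmt,kqt,lmt,lqt
∂3: piv[bdgt,bdlm,bdlt,bdmt,bdqt,bglt,bgqt,bklt,bkmt,blmt,blqt,dklt] rk=12  ker:dlmt
b_3=(13−12)−0=1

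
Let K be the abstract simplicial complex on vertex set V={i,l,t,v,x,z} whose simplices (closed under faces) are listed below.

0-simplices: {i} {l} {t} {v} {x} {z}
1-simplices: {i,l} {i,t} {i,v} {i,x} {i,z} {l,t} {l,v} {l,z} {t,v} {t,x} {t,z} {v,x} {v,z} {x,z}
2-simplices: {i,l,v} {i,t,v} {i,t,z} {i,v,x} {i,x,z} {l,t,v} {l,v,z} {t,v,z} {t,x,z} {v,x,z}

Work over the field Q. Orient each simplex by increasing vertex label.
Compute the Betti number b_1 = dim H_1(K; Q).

n_0=6 n_1=14 n_2=10  [Q]
∂1: piv[il,it,iv,ix,iz] rk=5  ker:lt,lv,lz,tv,tx,tz,vx,vz,xz
∂2: piv[ilv,itv,itz,ivx,ixz,ltv,lvz,tvz,txz] rk=9  ker:vxz
b_1=(14−5)−9=0

b_1=0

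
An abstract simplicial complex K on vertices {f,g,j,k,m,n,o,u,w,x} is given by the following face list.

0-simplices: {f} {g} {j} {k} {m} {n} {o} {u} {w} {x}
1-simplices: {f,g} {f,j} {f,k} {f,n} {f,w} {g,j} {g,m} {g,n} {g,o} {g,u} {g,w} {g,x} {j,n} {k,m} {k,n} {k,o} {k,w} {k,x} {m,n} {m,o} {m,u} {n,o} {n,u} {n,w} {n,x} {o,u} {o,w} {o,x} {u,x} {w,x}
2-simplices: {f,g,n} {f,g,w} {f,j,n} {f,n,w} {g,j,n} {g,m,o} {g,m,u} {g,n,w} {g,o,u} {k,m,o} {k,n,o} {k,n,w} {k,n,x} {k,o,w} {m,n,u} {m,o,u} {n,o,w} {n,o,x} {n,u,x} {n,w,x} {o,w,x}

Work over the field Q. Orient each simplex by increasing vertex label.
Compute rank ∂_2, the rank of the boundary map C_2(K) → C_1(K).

n_0=10 n_1=30 n_2=21  [Q]
∂1: piv[fg,fj,fk,fn,fw,gm,go,gu,gx] rk=9  ker:gj,gn,gw,jn,km,kn,ko,kw,kx,mn,mo,mu,no,nu,nw,nx,ou,ow,ox,ux,wx
∂2: piv[fgn,fgw,fjn,fnw,gjn,gmo,gmu,gou,kmo,kno,knw,knx,kow,mnu,nox,nux,nwx] rk=17  ker:gnw,mou,now,owx
rk∂_2=17

rank∂_2=17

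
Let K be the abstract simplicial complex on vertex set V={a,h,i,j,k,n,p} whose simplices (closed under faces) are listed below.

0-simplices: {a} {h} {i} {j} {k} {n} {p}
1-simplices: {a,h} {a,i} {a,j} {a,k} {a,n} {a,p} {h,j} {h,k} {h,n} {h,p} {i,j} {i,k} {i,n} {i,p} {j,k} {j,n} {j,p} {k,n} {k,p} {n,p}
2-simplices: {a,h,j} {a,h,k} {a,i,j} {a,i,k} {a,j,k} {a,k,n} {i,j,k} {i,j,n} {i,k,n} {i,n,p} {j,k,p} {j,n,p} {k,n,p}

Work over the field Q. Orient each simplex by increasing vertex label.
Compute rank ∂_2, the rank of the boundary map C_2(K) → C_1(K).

rank∂_2=11

n_0=7 n_1=20 n_2=13  [Q]
∂1: piv[ah,ai,aj,ak,an,ap] rk=6  ker:hj,hk,hn,hp,ij,ik,in,ip,jk,jn,jp,kn,kp,np
∂2: piv[ahj,ahk,aij,aik,ajk,akn,ijn,ikn,inp,jkp,jnp] rk=11  ker:ijk,knp
rk∂_2=11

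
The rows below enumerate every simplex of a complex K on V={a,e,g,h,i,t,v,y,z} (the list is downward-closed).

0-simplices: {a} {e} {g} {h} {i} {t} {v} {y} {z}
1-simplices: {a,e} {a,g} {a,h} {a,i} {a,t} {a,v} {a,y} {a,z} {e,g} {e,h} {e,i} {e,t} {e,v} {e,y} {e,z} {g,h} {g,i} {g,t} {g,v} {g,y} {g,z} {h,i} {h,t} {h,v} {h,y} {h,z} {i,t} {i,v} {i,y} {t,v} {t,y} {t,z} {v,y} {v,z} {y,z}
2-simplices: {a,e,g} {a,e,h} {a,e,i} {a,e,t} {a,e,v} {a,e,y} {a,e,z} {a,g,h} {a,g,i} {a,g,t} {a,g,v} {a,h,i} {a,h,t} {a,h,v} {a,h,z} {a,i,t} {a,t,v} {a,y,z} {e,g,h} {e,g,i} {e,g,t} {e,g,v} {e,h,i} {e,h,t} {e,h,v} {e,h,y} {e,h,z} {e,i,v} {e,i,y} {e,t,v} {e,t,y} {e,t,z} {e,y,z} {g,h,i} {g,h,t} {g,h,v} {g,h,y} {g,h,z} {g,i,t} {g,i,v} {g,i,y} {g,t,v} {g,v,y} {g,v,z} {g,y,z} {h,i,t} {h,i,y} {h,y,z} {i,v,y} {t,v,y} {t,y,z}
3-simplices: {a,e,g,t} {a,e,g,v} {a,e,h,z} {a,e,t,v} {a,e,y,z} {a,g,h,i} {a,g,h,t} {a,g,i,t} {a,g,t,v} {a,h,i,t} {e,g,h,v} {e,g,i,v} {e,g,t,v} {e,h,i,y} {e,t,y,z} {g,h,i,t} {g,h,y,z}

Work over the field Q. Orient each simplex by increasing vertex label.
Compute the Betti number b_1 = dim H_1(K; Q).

b_1=0

n_0=9 n_1=35 n_2=51 n_3=17  [Q]
∂1: piv[ae,ag,ah,ai,at,av,ay,az] rk=8  ker:eg,eh,ei,et,ev,ey,ez,gh,gi,gt,gv,gy,gz,hi,ht,hv,hy,hz,it,iv,iy,tv,ty,tz,vy,vz,yz
∂2: piv[aeg,aeh,aei,aet,aev,aey,aez,agh,agi,agt,agv,ahi,aht,ahv,ahz,ait,atv,ayz,ehy,eiv,eiy,ety,etz,ghy,ghz,gvy,gvz] rk=27  ker:egh,egi,egt,egv,ehi,eht,ehv,ehz,etv,eyz,ghi,ght,ghv,git,giv,giy,gtv,gyz,hit,hiy,hyz,ivy,tvy,tyz
∂3: piv[aegt,aegv,aehz,aetv,aeyz,aghi,aght,agit,agtv,ahit,eghv,egiv,ehiy,etyz,ghyz] rk=15  ker:egtv,ghit
b_1=(35−8)−27=0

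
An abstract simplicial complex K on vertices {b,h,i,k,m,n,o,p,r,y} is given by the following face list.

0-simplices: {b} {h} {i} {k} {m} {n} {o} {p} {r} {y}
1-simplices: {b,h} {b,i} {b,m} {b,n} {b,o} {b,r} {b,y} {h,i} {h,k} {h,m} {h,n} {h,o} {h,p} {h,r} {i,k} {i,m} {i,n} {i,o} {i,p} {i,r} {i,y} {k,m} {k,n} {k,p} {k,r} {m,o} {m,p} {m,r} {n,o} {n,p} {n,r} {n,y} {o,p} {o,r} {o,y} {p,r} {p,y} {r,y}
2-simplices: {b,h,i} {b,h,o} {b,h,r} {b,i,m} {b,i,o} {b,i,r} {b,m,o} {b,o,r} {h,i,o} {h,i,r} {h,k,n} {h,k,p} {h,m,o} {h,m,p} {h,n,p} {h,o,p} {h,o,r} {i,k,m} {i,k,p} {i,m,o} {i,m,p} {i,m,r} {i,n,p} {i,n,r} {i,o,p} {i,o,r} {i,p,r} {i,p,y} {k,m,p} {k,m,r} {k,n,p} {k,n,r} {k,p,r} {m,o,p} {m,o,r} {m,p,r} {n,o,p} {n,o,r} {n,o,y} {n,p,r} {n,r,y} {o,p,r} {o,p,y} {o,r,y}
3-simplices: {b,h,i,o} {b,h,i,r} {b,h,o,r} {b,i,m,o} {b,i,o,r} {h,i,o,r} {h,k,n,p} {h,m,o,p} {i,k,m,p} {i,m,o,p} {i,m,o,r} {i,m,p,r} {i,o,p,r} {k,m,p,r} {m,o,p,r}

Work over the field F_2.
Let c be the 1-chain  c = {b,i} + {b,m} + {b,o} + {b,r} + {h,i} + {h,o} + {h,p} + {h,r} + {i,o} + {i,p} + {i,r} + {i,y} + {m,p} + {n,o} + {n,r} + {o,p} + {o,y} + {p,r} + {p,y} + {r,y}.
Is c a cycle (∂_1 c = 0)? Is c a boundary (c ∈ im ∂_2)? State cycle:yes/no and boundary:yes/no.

cycle:yes boundary:yes

n_0=10 n_1=38 n_2=44 n_3=15  [Z2]
∂1: piv[bh,bi,bm,bn,bo,br,by,hk,hp] rk=9  ker:hi,hm,hn,ho,hr,ik,im,in,io,ip,ir,iy,km,kn,kp,kr,mo,mp,mr,no,np,nr,ny,op,or,oy,pr,py,ry
∂2: piv[bhi,bho,bhr,bim,bio,bir,bmo,bor,hkn,hkp,hmo,hmp,hnp,hop,ikm,ikp,imp,imr,inp,inr,ipr,ipy,kmr,nop,noy,nry,opy] rk=27  ker:hio,hir,hor,imo,iop,ior,kmp,knp,knr,kpr,mop,mor,mpr,nor,npr,opr,ory
∂3: piv[bhio,bhir,bhor,bimo,bior,hknp,hmop,ikmp,imop,imor,impr,iopr,kmpr] rk=13  ker:hior,mopr
∂1c = 0
c vs im∂2: reduces to 0 ⇒ boundary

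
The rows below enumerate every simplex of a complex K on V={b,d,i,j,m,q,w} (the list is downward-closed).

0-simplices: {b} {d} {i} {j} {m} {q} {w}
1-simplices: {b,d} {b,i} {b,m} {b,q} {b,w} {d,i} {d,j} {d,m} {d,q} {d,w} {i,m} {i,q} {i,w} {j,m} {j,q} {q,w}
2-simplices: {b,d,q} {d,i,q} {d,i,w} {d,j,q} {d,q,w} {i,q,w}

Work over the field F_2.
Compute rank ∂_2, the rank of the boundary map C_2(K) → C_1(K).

n_0=7 n_1=16 n_2=6  [Z2]
∂1: piv[bd,bi,bm,bq,bw,dj] rk=6  ker:di,dm,dq,dw,im,iq,iw,jm,jq,qw
∂2: piv[bdq,diq,diw,djq,dqw] rk=5  ker:iqw
rk∂_2=5

rank∂_2=5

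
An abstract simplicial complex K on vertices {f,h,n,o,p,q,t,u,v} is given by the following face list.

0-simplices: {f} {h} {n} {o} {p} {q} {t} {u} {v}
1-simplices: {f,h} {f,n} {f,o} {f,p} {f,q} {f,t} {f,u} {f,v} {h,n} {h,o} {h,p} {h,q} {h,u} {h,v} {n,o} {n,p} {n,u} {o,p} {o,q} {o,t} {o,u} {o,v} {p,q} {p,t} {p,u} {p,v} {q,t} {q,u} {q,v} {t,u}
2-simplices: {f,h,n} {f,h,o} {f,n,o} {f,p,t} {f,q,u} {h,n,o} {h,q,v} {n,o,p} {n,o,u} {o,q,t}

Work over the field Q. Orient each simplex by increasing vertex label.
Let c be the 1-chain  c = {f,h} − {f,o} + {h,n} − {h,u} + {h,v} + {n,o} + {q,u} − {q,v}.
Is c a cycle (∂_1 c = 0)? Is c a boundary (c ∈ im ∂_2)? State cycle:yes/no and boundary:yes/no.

n_0=9 n_1=30 n_2=10  [Q]
∂1: piv[fh,fn,fo,fp,fq,ft,fu,fv] rk=8  ker:hn,ho,hp,hq,hu,hv,no,np,nu,op,oq,ot,ou,ov,pq,pt,pu,pv,qt,qu,qv,tu
∂2: piv[fhn,fho,fno,fpt,fqu,hqv,nop,nou,oqt] rk=9  ker:hno
∂1c = 0
c vs im∂2: residual ≠ 0 ⇒ not boundary

cycle:yes boundary:no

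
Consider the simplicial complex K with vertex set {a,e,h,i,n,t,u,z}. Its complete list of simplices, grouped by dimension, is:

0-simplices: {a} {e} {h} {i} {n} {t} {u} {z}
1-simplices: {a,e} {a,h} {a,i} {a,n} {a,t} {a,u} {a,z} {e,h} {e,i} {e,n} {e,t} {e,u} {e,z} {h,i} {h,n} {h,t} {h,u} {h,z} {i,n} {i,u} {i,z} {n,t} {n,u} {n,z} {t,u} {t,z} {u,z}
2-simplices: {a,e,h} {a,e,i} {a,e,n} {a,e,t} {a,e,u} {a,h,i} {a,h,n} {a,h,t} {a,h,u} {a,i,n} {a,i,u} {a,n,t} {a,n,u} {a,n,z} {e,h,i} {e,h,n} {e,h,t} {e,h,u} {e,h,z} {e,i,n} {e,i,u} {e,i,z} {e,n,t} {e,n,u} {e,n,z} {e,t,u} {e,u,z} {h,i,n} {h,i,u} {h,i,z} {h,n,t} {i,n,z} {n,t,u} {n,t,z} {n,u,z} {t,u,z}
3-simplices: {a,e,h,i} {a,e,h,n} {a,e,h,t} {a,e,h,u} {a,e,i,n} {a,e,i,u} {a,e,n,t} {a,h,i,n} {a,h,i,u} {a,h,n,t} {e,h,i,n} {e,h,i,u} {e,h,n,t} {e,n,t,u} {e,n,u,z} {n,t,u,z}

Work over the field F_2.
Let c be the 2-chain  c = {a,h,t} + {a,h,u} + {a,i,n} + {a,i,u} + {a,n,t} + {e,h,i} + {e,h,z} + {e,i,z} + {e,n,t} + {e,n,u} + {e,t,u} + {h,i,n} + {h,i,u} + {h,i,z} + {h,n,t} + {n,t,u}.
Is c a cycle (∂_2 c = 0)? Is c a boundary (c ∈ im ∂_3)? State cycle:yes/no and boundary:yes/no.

cycle:yes boundary:no

n_0=8 n_1=27 n_2=36 n_3=16  [Z2]
∂1: piv[ae,ah,ai,an,at,au,az] rk=7  ker:eh,ei,en,et,eu,ez,hi,hn,ht,hu,hz,in,iu,iz,nt,nu,nz,tu,tz,uz
∂2: piv[aeh,aei,aen,aet,aeu,ahi,ahn,aht,ahu,ain,aiu,ant,anu,anz,ehz,eiz,enz,etu,euz,ntz] rk=20  ker:ehi,ehn,eht,ehu,ein,eiu,ent,enu,hin,hiu,hiz,hnt,inz,ntu,nuz,tuz
∂3: piv[aehi,aehn,aeht,aehu,aein,aeiu,aent,ahin,ahiu,ahnt,entu,enuz,ntuz] rk=13  ker:ehin,ehiu,ehnt
∂2c = 0
c vs im∂3: residual ≠ 0 ⇒ not boundary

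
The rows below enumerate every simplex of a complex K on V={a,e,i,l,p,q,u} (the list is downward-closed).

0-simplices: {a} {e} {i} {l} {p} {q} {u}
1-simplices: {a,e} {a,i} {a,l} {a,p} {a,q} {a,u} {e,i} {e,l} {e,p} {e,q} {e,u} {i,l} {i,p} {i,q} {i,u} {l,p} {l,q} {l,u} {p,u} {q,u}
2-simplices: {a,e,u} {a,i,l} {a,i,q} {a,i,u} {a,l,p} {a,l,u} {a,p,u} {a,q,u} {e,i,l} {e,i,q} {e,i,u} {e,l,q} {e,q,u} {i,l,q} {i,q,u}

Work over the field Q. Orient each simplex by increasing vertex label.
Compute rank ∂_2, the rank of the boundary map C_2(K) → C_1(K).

rank∂_2=12

n_0=7 n_1=20 n_2=15  [Q]
∂1: piv[ae,ai,al,ap,aq,au] rk=6  ker:ei,el,ep,eq,eu,il,ip,iq,iu,lp,lq,lu,pu,qu
∂2: piv[aeu,ail,aiq,aiu,alp,alu,apu,aqu,eil,eiq,eiu,elq] rk=12  ker:equ,ilq,iqu
rk∂_2=12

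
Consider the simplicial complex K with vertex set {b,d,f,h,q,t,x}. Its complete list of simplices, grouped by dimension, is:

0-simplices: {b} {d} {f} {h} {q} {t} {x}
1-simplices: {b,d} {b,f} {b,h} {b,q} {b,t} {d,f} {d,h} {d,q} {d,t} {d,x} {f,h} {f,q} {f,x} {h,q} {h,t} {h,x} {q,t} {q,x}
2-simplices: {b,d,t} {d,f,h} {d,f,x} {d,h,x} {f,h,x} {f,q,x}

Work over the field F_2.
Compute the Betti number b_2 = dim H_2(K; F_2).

b_2=1

n_0=7 n_1=18 n_2=6  [Z2]
∂1: piv[bd,bf,bh,bq,bt,dx] rk=6  ker:df,dh,dq,dt,fh,fq,fx,hq,ht,hx,qt,qx
∂2: piv[bdt,dfh,dfx,dhx,fqx] rk=5  ker:fhx
b_2=(6−5)−0=1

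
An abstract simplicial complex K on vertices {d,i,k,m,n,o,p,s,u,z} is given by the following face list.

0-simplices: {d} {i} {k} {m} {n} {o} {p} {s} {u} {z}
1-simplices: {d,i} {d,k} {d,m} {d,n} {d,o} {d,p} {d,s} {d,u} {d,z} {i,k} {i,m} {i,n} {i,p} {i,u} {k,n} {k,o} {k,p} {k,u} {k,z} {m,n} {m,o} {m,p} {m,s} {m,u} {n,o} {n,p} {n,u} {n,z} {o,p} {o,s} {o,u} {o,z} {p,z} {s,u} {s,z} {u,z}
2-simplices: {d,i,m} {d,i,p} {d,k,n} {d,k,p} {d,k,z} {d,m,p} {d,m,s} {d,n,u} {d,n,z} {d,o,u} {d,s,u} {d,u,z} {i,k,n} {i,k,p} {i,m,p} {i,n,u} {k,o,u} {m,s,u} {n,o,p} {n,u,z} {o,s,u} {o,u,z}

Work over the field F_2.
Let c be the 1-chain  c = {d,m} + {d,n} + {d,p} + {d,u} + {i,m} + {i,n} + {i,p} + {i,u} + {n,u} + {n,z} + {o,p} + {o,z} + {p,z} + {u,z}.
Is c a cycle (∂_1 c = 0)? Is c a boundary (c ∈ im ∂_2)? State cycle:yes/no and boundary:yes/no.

n_0=10 n_1=36 n_2=22  [Z2]
∂1: piv[di,dk,dm,dn,do,dp,ds,du,dz] rk=9  ker:ik,im,in,ip,iu,kn,ko,kp,ku,kz,mn,mo,mp,ms,mu,no,np,nu,nz,op,os,ou,oz,pz,su,sz,uz
∂2: piv[dim,dip,dkn,dkp,dkz,dmp,dms,dnu,dnz,dou,dsu,duz,ikn,ikp,inu,kou,msu,nop,osu,ouz] rk=20  ker:imp,nuz
∂1c = 0
c vs im∂2: residual ≠ 0 ⇒ not boundary

cycle:yes boundary:no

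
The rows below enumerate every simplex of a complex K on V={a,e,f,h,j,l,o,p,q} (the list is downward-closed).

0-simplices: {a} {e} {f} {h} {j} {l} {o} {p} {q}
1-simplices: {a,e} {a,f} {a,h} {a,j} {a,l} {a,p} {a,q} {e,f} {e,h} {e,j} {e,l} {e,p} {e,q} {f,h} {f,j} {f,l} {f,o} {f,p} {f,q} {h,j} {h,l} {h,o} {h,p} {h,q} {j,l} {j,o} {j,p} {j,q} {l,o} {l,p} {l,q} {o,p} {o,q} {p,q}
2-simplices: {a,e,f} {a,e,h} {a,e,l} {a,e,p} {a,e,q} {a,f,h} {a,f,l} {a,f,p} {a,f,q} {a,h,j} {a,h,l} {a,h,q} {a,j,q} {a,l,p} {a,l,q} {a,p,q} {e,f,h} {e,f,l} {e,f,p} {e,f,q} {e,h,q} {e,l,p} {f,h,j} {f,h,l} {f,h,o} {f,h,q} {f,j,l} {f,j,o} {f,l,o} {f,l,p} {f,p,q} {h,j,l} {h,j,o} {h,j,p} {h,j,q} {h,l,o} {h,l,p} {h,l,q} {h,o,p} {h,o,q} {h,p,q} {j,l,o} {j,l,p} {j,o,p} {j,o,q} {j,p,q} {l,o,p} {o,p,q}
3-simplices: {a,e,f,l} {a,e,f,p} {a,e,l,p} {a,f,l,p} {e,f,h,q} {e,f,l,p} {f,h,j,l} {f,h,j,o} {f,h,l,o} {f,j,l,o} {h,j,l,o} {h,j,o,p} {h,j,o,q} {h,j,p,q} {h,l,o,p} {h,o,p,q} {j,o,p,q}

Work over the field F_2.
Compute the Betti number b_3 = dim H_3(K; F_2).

b_3=3

n_0=9 n_1=34 n_2=48 n_3=17  [Z2]
∂1: piv[ae,af,ah,aj,al,ap,aq,fo] rk=8  ker:ef,eh,ej,el,ep,eq,fh,fj,fl,fp,fq,hj,hl,ho,hp,hq,jl,jo,jp,jq,lo,lp,lq,op,oq,pq
∂2: piv[aef,aeh,ael,aep,aeq,afh,afl,afp,afq,ahj,ahl,ahq,ajq,alp,alq,apq,fhj,fho,fjl,fjo,flo,hjp,hlp,hop,hoq] rk=25  ker:efh,efl,efp,efq,ehq,elp,fhl,fhq,flp,fpq,hjl,hjo,hjq,hlo,hlq,hpq,jlo,jlp,jop,joq,jpq,lop,opq
∂3: piv[aefl,aefp,aelp,aflp,efhq,fhjl,fhjo,fhlo,fjlo,hjop,hjoq,hjpq,hlop,hopq] rk=14  ker:eflp,hjlo,jopq
b_3=(17−14)−0=3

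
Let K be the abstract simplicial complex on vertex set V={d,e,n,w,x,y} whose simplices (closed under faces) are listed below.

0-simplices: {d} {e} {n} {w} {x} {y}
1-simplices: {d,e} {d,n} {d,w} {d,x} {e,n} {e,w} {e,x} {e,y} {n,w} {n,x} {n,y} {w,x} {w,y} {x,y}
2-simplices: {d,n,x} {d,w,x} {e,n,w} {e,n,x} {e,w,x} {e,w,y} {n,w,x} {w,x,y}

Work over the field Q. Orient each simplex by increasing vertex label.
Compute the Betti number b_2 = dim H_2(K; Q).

n_0=6 n_1=14 n_2=8  [Q]
∂1: piv[de,dn,dw,dx,ey] rk=5  ker:en,ew,ex,nw,nx,ny,wx,wy,xy
∂2: piv[dnx,dwx,enw,enx,ewx,ewy,wxy] rk=7  ker:nwx
b_2=(8−7)−0=1

b_2=1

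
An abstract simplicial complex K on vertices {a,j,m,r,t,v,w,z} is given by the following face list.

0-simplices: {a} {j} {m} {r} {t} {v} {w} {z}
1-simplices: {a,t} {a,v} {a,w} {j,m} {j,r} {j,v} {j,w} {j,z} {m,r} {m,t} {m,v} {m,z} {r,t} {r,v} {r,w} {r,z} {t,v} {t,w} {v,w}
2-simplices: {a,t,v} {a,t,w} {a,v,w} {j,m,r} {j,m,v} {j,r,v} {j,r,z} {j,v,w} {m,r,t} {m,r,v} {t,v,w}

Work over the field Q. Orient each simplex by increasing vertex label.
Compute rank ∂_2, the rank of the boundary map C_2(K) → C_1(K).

rank∂_2=9

n_0=8 n_1=19 n_2=11  [Q]
∂1: piv[at,av,aw,jm,jr,jv,jz] rk=7  ker:jw,mr,mt,mv,mz,rt,rv,rw,rz,tv,tw,vw
∂2: piv[atv,atw,avw,jmr,jmv,jrv,jrz,jvw,mrt] rk=9  ker:mrv,tvw
rk∂_2=9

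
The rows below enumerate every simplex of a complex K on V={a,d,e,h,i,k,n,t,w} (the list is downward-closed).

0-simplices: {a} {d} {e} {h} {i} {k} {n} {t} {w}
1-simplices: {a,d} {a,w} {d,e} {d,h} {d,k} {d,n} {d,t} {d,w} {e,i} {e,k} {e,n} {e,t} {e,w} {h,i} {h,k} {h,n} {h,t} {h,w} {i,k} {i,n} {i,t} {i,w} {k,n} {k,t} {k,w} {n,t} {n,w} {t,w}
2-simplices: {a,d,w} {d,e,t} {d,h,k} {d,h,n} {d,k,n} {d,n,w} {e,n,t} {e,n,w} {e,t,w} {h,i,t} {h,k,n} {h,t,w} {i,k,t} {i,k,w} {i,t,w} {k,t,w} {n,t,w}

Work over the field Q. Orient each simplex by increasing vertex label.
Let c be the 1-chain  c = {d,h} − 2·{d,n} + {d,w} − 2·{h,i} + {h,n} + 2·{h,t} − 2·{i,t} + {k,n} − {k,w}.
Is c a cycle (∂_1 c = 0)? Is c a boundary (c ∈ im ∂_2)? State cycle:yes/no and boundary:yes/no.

cycle:yes boundary:no

n_0=9 n_1=28 n_2=17  [Q]
∂1: piv[ad,aw,de,dh,dk,dn,dt,ei] rk=8  ker:dw,ek,en,et,ew,hi,hk,hn,ht,hw,ik,in,it,iw,kn,kt,kw,nt,nw,tw
∂2: piv[adw,det,dhk,dhn,dkn,dnw,ent,enw,etw,hit,htw,ikt,ikw,itw] rk=14  ker:hkn,ktw,ntw
∂1c = 0
c vs im∂2: residual ≠ 0 ⇒ not boundary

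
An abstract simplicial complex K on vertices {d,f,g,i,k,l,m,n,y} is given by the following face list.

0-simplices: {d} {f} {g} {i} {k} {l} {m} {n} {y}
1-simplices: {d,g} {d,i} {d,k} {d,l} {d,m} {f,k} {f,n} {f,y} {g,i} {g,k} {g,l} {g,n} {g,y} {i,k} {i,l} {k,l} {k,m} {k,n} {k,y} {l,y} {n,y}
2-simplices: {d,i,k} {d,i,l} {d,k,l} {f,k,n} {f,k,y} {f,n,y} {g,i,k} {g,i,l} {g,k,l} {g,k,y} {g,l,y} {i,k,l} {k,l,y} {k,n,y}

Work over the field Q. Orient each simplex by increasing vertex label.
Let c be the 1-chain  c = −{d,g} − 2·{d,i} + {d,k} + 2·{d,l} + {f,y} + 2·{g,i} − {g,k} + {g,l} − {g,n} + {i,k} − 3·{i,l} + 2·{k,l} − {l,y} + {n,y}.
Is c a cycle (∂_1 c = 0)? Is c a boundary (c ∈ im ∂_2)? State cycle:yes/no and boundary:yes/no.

n_0=9 n_1=21 n_2=14  [Q]
∂1: piv[dg,di,dk,dl,dm,fk,fn,fy] rk=8  ker:gi,gk,gl,gn,gy,ik,il,kl,km,kn,ky,ly,ny
∂2: piv[dik,dil,dkl,fkn,fky,fny,gik,gil,gky,gly] rk=10  ker:gkl,ikl,kly,kny
∂1c = −{f} − 2·{g} + 2·{i} − {k} + 3·{l} − 2·{n} + {y}

cycle:no boundary:no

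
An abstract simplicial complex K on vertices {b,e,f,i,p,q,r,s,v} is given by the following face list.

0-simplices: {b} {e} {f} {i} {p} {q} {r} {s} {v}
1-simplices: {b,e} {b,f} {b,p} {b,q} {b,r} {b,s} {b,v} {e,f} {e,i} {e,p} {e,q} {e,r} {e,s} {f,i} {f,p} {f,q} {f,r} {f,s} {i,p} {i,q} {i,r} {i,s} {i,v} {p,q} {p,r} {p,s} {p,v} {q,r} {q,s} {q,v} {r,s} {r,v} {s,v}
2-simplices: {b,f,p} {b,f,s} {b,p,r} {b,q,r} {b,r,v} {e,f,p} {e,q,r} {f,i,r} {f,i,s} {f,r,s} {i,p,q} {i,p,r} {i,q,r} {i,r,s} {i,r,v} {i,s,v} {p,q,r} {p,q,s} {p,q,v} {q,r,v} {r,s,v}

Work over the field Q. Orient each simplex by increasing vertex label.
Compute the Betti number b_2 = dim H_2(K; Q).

b_2=3

n_0=9 n_1=33 n_2=21  [Q]
∂1: piv[be,bf,bp,bq,br,bs,bv,ei] rk=8  ker:ef,ep,eq,er,es,fi,fp,fq,fr,fs,ip,iq,ir,is,iv,pq,pr,ps,pv,qr,qs,qv,rs,rv,sv
∂2: piv[bfp,bfs,bpr,bqr,brv,efp,eqr,fir,fis,frs,ipq,ipr,iqr,irv,isv,pqs,pqv,qrv] rk=18  ker:irs,pqr,rsv
b_2=(21−18)−0=3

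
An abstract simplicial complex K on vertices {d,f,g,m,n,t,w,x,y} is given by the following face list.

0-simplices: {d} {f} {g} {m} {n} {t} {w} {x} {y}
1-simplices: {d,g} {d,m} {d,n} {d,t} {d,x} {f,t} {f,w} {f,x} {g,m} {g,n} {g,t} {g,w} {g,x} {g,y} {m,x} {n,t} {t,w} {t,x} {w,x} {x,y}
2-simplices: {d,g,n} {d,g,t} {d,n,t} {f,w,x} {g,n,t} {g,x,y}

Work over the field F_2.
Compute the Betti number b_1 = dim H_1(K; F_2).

b_1=7

n_0=9 n_1=20 n_2=6  [Z2]
∂1: piv[dg,dm,dn,dt,dx,ft,fw,gy] rk=8  ker:fx,gm,gn,gt,gw,gx,mx,nt,tw,tx,wx,xy
∂2: piv[dgn,dgt,dnt,fwx,gxy] rk=5  ker:gnt
b_1=(20−8)−5=7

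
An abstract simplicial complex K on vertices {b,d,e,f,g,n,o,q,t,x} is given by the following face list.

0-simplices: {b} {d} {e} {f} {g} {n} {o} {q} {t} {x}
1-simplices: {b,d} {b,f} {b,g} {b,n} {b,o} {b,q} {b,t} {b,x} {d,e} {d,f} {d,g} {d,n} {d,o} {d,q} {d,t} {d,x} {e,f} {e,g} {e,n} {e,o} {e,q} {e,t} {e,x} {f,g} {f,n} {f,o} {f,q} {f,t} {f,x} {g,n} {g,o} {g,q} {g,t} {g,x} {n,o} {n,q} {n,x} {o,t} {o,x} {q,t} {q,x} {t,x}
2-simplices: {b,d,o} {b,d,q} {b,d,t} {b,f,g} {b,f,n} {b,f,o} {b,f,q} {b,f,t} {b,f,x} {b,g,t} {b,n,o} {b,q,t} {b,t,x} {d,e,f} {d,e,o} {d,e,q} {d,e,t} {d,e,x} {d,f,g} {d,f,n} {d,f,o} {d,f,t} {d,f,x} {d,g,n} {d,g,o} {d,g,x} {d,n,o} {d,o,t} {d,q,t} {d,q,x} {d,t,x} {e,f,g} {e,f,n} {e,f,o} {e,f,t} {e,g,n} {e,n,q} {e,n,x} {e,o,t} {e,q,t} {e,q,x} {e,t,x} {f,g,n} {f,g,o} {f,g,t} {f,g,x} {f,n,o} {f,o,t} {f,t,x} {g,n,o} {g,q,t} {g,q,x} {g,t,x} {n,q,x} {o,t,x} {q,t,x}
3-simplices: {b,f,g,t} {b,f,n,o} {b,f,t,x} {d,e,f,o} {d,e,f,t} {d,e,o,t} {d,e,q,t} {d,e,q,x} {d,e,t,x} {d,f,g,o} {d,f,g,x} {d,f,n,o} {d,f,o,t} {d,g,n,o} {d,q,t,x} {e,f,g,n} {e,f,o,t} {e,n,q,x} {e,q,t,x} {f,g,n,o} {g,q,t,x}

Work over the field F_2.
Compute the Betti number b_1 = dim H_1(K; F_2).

n_0=10 n_1=42 n_2=56 n_3=21  [Z2]
∂1: piv[bd,bf,bg,bn,bo,bq,bt,bx,de] rk=9  ker:df,dg,dn,do,dq,dt,dx,ef,eg,en,eo,eq,et,ex,fg,fn,fo,fq,ft,fx,gn,go,gq,gt,gx,no,nq,nx,ot,ox,qt,qx,tx
∂2: piv[bdo,bdq,bdt,bfg,bfn,bfo,bfq,bft,bfx,bgt,bno,bqt,btx,def,deo,deq,det,dex,dfg,dfn,dfo,dfx,dgn,dgo,dgx,dot,dqx,efg,efn,enq,enx,gqt,otx] rk=33  ker:dft,dno,dqt,dtx,efo,eft,egn,eot,eqt,eqx,etx,fgn,fgo,fgt,fgx,fno,fot,ftx,gno,gqx,gtx,nqx,qtx
∂3: piv[bfgt,bfno,bftx,defo,deft,deot,deqt,deqx,detx,dfgo,dfgx,dfno,dfot,dgno,dqtx,efgn,enqx,fgno,gqtx] rk=19  ker:efot,eqtx
b_1=(42−9)−33=0

b_1=0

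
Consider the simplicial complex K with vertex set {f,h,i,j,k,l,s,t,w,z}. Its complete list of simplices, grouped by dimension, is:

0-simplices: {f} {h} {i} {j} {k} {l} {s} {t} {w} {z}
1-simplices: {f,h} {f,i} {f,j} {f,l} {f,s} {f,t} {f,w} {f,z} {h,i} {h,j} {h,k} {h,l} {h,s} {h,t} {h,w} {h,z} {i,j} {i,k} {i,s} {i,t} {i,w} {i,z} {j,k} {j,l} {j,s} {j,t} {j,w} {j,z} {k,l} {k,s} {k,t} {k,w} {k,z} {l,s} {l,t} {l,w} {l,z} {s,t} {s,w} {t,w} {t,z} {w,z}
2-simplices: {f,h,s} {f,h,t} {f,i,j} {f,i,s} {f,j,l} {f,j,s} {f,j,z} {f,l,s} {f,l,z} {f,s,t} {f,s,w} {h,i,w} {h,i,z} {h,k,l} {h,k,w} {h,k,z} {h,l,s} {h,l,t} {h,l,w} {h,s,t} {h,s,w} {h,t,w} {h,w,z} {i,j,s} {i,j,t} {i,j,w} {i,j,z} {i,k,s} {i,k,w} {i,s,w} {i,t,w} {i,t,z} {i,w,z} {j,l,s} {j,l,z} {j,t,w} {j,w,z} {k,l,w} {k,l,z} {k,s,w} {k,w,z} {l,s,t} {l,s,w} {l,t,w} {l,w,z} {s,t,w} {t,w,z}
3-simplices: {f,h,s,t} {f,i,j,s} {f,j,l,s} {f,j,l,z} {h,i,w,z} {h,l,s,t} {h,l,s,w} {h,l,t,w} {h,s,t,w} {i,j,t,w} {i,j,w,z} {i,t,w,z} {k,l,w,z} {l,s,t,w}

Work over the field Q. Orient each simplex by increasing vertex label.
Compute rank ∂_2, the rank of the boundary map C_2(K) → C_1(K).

n_0=10 n_1=42 n_2=47 n_3=14  [Q]
∂1: piv[fh,fi,fj,fl,fs,ft,fw,fz,hk] rk=9  ker:hi,hj,hl,hs,ht,hw,hz,ij,ik,is,it,iw,iz,jk,jl,js,jt,jw,jz,kl,ks,kt,kw,kz,ls,lt,lw,lz,st,sw,tw,tz,wz
∂2: piv[fhs,fht,fij,fis,fjl,fjs,fjz,fls,flz,fst,fsw,hiw,hiz,hkl,hkw,hkz,hls,hlt,hlw,hsw,htw,hwz,ijt,ijw,ijz,iks,ikw,isw,itw,itz] rk=30  ker:hst,ijs,iwz,jls,jlz,jtw,jwz,klw,klz,ksw,kwz,lst,lsw,ltw,lwz,stw,twz
∂3: piv[fhst,fijs,fjls,fjlz,hiwz,hlst,hlsw,hltw,hstw,ijtw,ijwz,itwz,klwz] rk=13  ker:lstw
rk∂_2=30

rank∂_2=30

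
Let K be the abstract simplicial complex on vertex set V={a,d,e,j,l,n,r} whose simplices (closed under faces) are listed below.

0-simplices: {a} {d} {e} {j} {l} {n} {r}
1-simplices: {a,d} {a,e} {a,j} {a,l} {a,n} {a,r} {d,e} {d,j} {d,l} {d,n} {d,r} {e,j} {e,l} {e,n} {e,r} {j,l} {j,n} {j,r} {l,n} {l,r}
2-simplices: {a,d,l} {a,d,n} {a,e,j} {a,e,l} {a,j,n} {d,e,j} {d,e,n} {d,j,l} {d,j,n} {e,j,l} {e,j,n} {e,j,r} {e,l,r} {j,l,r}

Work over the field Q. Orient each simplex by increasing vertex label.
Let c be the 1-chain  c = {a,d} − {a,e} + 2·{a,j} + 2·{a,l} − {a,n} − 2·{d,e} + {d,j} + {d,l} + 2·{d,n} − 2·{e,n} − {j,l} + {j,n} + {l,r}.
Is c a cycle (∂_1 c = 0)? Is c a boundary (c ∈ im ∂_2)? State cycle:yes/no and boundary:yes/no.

n_0=7 n_1=20 n_2=14  [Q]
∂1: piv[ad,ae,aj,al,an,ar] rk=6  ker:de,dj,dl,dn,dr,ej,el,en,er,jl,jn,jr,ln,lr
∂2: piv[adl,adn,aej,ael,ajn,dej,den,djl,djn,ejr,elr] rk=11  ker:ejl,ejn,jlr
∂1c = −3·{a} − {d} − {e} + 3·{j} + {l} + {r}

cycle:no boundary:no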